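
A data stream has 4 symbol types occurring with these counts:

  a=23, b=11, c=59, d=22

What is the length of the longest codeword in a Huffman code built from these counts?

Merge the two lowest-weight nodes at each step:
b(11) + d(22) → 33
a(23) + 33 → 56
56 + c(59) → 115
The first pair merged (b, d) ends up deepest, at depth 3.

3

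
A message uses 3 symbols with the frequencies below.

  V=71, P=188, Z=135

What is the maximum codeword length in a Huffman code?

2

Merge the two lowest-weight nodes at each step:
merge V(71) and Z(135): 206
merge P(188) and 206: 394
The first pair merged (V, Z) ends up deepest, at depth 2.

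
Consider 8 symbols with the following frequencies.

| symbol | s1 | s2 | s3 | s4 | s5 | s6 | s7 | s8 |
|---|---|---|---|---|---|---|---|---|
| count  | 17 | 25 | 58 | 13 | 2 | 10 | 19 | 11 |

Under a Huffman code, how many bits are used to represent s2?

3

Build the tree from the bottom:
merge s5(2) and s6(10): 12
merge s8(11) and 12: 23
merge s4(13) and s1(17): 30
merge s7(19) and 23: 42
merge s2(25) and 30: 55
merge 42 and 55: 97
merge s3(58) and 97: 155
s2's leaf is at depth 3, giving a 3-bit codeword.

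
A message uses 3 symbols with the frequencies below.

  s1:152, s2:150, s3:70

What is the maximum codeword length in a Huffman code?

2

Merge the two lowest-weight nodes at each step:
s3(70) + s2(150) → 220
s1(152) + 220 → 372
The first pair merged (s3, s2) ends up deepest, at depth 2.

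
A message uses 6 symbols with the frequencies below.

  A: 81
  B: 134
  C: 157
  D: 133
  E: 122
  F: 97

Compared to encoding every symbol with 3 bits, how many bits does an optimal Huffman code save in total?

291

Fixed-length: 3 bits × 724 symbols = 2172 bits.
Huffman merges:
combine A(81), F(97) → 178
combine E(122), D(133) → 255
combine B(134), C(157) → 291
combine 178, 255 → 433
combine 291, 433 → 724
Huffman total = 178 + 255 + 291 + 433 + 724 = 1881 bits.
Saving = 2172 − 1881 = 291 bits.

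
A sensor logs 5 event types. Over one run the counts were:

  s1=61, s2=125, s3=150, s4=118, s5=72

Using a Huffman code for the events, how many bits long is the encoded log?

Merge the two smallest weights repeatedly:
s1(61) + s5(72) → 133
s4(118) + s2(125) → 243
133 + s3(150) → 283
243 + 283 → 526
Total encoded bits = sum of merged weights = 133 + 243 + 283 + 526 = 1185.

1185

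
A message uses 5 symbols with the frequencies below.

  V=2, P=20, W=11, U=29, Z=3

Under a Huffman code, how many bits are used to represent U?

Huffman merges, smallest pair first:
combine V(2), Z(3) → 5
combine 5, W(11) → 16
combine 16, P(20) → 36
combine U(29), 36 → 65
U is merged only at the final step, so code length = 1.

1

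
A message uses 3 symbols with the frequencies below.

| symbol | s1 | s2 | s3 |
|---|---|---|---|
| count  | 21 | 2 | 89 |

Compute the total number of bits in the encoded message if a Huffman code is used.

135

Greedily combine the two least-frequent nodes:
combine s2(2), s1(21) → 23
combine 23, s3(89) → 112
Total encoded bits = sum of merged weights = 23 + 112 = 135.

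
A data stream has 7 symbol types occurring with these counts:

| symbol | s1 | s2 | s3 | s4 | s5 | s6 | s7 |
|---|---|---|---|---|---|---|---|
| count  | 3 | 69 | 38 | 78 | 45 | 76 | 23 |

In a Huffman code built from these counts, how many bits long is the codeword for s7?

5

Repeatedly merge the two smallest:
merge s1(3) and s7(23): 26
merge 26 and s3(38): 64
merge s5(45) and 64: 109
merge s2(69) and s6(76): 145
merge s4(78) and 109: 187
merge 145 and 187: 332
s7's leaf is at depth 5, giving a 5-bit codeword.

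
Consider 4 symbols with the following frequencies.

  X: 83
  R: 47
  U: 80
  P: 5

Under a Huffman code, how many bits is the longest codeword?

3

Merge the two lowest-weight nodes at each step:
merge P(5) and R(47): 52
merge 52 and U(80): 132
merge X(83) and 132: 215
The rarest symbols sit at the bottom; the longest codeword is 3 bits.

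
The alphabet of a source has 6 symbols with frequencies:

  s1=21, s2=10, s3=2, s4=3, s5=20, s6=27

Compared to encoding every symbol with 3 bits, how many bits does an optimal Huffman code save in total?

63

Fixed-length: 3 bits × 83 symbols = 249 bits.
Huffman merges:
merge s3(2) and s4(3): 5
merge 5 and s2(10): 15
merge 15 and s5(20): 35
merge s1(21) and s6(27): 48
merge 35 and 48: 83
Huffman total = 5 + 15 + 35 + 48 + 83 = 186 bits.
Saving = 249 − 186 = 63 bits.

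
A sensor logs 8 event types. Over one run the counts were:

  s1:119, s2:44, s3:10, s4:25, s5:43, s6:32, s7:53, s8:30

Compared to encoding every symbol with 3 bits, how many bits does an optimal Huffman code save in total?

84

Fixed-length: 3 bits × 356 symbols = 1068 bits.
Huffman merges:
s3(10) + s4(25) → 35
s8(30) + s6(32) → 62
35 + s5(43) → 78
s2(44) + s7(53) → 97
62 + 78 → 140
97 + s1(119) → 216
140 + 216 → 356
Huffman total = 35 + 62 + 78 + 97 + 140 + 216 + 356 = 984 bits.
Saving = 1068 − 984 = 84 bits.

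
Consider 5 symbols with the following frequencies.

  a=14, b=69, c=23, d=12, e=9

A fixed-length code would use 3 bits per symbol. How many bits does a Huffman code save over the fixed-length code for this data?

140

Fixed-length: 3 bits × 127 symbols = 381 bits.
Huffman merges:
combine e(9), d(12) → 21
combine a(14), 21 → 35
combine c(23), 35 → 58
combine 58, b(69) → 127
Huffman total = 21 + 35 + 58 + 127 = 241 bits.
Saving = 381 − 241 = 140 bits.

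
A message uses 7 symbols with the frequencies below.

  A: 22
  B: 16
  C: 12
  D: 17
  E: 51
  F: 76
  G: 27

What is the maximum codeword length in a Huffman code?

4

Merge the two lowest-weight nodes at each step:
combine C(12), B(16) → 28
combine D(17), A(22) → 39
combine G(27), 28 → 55
combine 39, E(51) → 90
combine 55, F(76) → 131
combine 90, 131 → 221
Maximum depth reached is 4.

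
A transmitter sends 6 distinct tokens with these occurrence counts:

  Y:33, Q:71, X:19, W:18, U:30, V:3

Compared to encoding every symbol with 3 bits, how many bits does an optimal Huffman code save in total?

121

Fixed-length: 3 bits × 174 symbols = 522 bits.
Huffman merges:
combine V(3), W(18) → 21
combine X(19), 21 → 40
combine U(30), Y(33) → 63
combine 40, 63 → 103
combine Q(71), 103 → 174
Huffman total = 21 + 40 + 63 + 103 + 174 = 401 bits.
Saving = 522 − 401 = 121 bits.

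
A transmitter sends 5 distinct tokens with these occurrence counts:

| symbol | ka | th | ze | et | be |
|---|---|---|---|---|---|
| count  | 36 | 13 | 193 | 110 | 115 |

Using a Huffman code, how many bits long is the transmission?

949

Merge the two smallest weights repeatedly:
th(13) + ka(36) → 49
49 + et(110) → 159
be(115) + 159 → 274
ze(193) + 274 → 467
Total encoded bits = sum of merged weights = 49 + 159 + 274 + 467 = 949.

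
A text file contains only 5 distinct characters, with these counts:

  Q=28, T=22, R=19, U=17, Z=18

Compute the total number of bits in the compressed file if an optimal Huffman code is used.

Greedily combine the two least-frequent nodes:
combine U(17), Z(18) → 35
combine R(19), T(22) → 41
combine Q(28), 35 → 63
combine 41, 63 → 104
Each symbol's bit-cost is frequency × depth; summing gives 243 bits (equivalently 35 + 41 + 63 + 104).

243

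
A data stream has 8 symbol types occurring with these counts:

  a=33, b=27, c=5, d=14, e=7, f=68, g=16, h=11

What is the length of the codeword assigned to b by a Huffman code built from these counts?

3

Repeatedly merge the two smallest:
c(5) + e(7) → 12
h(11) + 12 → 23
d(14) + g(16) → 30
23 + b(27) → 50
30 + a(33) → 63
50 + 63 → 113
f(68) + 113 → 181
The subtree containing b is merged 3 times, so code length = 3.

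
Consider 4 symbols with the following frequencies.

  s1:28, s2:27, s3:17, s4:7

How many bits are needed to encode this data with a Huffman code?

Merge the two smallest weights repeatedly:
combine s4(7), s3(17) → 24
combine 24, s2(27) → 51
combine s1(28), 51 → 79
The encoded length is the sum of every internal node's weight: 24 + 51 + 79 = 154 bits.

154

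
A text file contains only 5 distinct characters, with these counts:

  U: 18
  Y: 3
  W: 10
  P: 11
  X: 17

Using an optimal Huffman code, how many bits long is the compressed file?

131

Build the Huffman tree bottom-up:
Y(3) + W(10) → 13
P(11) + 13 → 24
X(17) + U(18) → 35
24 + 35 → 59
Total encoded bits = sum of merged weights = 13 + 24 + 35 + 59 = 131.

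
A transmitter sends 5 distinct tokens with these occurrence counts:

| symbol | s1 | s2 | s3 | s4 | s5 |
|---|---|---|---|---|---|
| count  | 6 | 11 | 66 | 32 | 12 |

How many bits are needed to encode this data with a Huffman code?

234

Greedily combine the two least-frequent nodes:
merge s1(6) and s2(11): 17
merge s5(12) and 17: 29
merge 29 and s4(32): 61
merge 61 and s3(66): 127
Each symbol's bit-cost is frequency × depth; summing gives 234 bits (equivalently 17 + 29 + 61 + 127).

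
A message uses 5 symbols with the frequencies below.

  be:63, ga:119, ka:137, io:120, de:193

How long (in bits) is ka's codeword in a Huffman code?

2

Huffman merges, smallest pair first:
be(63) + ga(119) → 182
io(120) + ka(137) → 257
182 + de(193) → 375
257 + 375 → 632
The subtree containing ka is merged 2 times, so code length = 2.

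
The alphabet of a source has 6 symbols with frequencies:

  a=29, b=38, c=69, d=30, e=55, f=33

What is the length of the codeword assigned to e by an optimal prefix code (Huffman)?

2

Huffman merges, smallest pair first:
a(29) + d(30) → 59
f(33) + b(38) → 71
e(55) + 59 → 114
c(69) + 71 → 140
114 + 140 → 254
e's leaf is at depth 2, giving a 2-bit codeword.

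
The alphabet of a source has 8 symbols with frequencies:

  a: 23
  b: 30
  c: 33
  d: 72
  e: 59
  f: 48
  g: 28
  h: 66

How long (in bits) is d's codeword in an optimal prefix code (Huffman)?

2

Huffman merges, smallest pair first:
a(23) + g(28) → 51
b(30) + c(33) → 63
f(48) + 51 → 99
e(59) + 63 → 122
h(66) + d(72) → 138
99 + 122 → 221
138 + 221 → 359
d sits 2 levels below the root, so its codeword is 2 bits.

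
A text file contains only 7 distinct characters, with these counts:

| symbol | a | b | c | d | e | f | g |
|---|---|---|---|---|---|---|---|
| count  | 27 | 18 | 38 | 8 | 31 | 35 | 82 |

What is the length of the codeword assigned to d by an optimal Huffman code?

Repeatedly merge the two smallest:
merge d(8) and b(18): 26
merge 26 and a(27): 53
merge e(31) and f(35): 66
merge c(38) and 53: 91
merge 66 and g(82): 148
merge 91 and 148: 239
d sits 4 levels below the root, so its codeword is 4 bits.

4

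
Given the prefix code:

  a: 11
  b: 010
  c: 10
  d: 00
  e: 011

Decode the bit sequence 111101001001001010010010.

Read left to right; each codeword is recognised as soon as it completes (prefix code):
  11→a | 11→a | 010→b | 010→b | 010→b | 010→b | 10→c | 010→b | 010→b
Decoded message: aabbbbcbb

aabbbbcbb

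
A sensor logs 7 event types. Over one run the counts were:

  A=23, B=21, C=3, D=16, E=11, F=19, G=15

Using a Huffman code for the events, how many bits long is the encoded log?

Greedily combine the two least-frequent nodes:
merge C(3) and E(11): 14
merge 14 and G(15): 29
merge D(16) and F(19): 35
merge B(21) and A(23): 44
merge 29 and 35: 64
merge 44 and 64: 108
The encoded length is the sum of every internal node's weight: 14 + 29 + 35 + 44 + 64 + 108 = 294 bits.

294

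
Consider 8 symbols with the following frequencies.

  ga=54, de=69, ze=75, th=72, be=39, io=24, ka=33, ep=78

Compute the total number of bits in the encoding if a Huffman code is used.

Greedily combine the two least-frequent nodes:
combine io(24), ka(33) → 57
combine be(39), ga(54) → 93
combine 57, de(69) → 126
combine th(72), ze(75) → 147
combine ep(78), 93 → 171
combine 126, 147 → 273
combine 171, 273 → 444
Each symbol's bit-cost is frequency × depth; summing gives 1311 bits (equivalently 57 + 93 + 126 + 147 + 171 + 273 + 444).

1311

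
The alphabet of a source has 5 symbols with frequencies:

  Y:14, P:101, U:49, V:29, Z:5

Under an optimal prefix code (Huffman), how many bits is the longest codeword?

Merge the two lowest-weight nodes at each step:
Z(5) + Y(14) → 19
19 + V(29) → 48
48 + U(49) → 97
97 + P(101) → 198
The first pair merged (Z, Y) ends up deepest, at depth 4.

4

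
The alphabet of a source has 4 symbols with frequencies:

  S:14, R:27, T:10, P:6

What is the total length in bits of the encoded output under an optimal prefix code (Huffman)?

Build the Huffman tree bottom-up:
combine P(6), T(10) → 16
combine S(14), 16 → 30
combine R(27), 30 → 57
Each symbol's bit-cost is frequency × depth; summing gives 103 bits (equivalently 16 + 30 + 57).

103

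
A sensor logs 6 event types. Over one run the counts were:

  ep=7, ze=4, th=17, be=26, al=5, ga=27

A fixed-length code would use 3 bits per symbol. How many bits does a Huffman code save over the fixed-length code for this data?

61

Fixed-length: 3 bits × 86 symbols = 258 bits.
Huffman merges:
combine ze(4), al(5) → 9
combine ep(7), 9 → 16
combine 16, th(17) → 33
combine be(26), ga(27) → 53
combine 33, 53 → 86
Huffman total = 9 + 16 + 33 + 53 + 86 = 197 bits.
Saving = 258 − 197 = 61 bits.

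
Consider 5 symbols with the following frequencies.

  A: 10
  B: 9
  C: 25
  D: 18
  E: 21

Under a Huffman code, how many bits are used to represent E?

2

Huffman merges, smallest pair first:
B(9) + A(10) → 19
D(18) + 19 → 37
E(21) + C(25) → 46
37 + 46 → 83
E's leaf is at depth 2, giving a 2-bit codeword.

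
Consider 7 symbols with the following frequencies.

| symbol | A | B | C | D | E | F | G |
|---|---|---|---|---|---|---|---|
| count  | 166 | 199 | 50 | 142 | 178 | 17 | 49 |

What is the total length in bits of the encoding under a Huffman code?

Greedily combine the two least-frequent nodes:
F(17) + G(49) → 66
C(50) + 66 → 116
116 + D(142) → 258
A(166) + E(178) → 344
B(199) + 258 → 457
344 + 457 → 801
Total encoded bits = sum of merged weights = 66 + 116 + 258 + 344 + 457 + 801 = 2042.

2042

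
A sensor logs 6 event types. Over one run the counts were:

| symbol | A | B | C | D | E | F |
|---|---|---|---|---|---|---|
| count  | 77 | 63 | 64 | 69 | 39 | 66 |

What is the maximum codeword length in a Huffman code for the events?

Merge the two lowest-weight nodes at each step:
merge E(39) and B(63): 102
merge C(64) and F(66): 130
merge D(69) and A(77): 146
merge 102 and 130: 232
merge 146 and 232: 378
The rarest symbols sit at the bottom; the longest codeword is 3 bits.

3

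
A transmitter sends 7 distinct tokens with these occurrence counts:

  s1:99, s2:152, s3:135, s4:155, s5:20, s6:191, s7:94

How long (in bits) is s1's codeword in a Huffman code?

Repeatedly merge the two smallest:
s5(20) + s7(94) → 114
s1(99) + 114 → 213
s3(135) + s2(152) → 287
s4(155) + s6(191) → 346
213 + 287 → 500
346 + 500 → 846
The subtree containing s1 is merged 3 times, so code length = 3.

3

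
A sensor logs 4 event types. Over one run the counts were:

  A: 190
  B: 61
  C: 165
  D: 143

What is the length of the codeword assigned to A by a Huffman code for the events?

Huffman merges, smallest pair first:
combine B(61), D(143) → 204
combine C(165), A(190) → 355
combine 204, 355 → 559
A's leaf is at depth 2, giving a 2-bit codeword.

2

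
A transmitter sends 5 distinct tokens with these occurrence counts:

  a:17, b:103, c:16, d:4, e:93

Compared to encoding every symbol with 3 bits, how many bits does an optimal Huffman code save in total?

Fixed-length: 3 bits × 233 symbols = 699 bits.
Huffman merges:
d(4) + c(16) → 20
a(17) + 20 → 37
37 + e(93) → 130
b(103) + 130 → 233
Huffman total = 20 + 37 + 130 + 233 = 420 bits.
Saving = 699 − 420 = 279 bits.

279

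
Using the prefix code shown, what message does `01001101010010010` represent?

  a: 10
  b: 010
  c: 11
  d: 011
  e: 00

bdbabb

Read left to right; each codeword is recognised as soon as it completes (prefix code):
  010→b | 011→d | 010→b | 10→a | 010→b | 010→b
Decoded message: bdbabb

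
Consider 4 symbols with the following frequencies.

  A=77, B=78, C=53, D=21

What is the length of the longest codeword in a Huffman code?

3

Merge the two lowest-weight nodes at each step:
D(21) + C(53) → 74
74 + A(77) → 151
B(78) + 151 → 229
The first pair merged (D, C) ends up deepest, at depth 3.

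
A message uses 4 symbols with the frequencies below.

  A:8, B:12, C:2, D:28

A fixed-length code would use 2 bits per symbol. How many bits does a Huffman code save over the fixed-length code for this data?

18

Fixed-length: 2 bits × 50 symbols = 100 bits.
Huffman merges:
C(2) + A(8) → 10
10 + B(12) → 22
22 + D(28) → 50
Huffman total = 10 + 22 + 50 = 82 bits.
Saving = 100 − 82 = 18 bits.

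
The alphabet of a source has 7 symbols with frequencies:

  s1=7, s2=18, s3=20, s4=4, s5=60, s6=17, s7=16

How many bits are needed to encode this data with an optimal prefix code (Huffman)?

344

Merge the two smallest weights repeatedly:
combine s4(4), s1(7) → 11
combine 11, s7(16) → 27
combine s6(17), s2(18) → 35
combine s3(20), 27 → 47
combine 35, 47 → 82
combine s5(60), 82 → 142
The encoded length is the sum of every internal node's weight: 11 + 27 + 35 + 47 + 82 + 142 = 344 bits.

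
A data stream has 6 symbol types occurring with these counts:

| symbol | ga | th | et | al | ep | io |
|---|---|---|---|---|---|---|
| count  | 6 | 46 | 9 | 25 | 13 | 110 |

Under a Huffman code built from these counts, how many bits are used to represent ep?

Build the tree from the bottom:
combine ga(6), et(9) → 15
combine ep(13), 15 → 28
combine al(25), 28 → 53
combine th(46), 53 → 99
combine 99, io(110) → 209
ep's leaf is at depth 4, giving a 4-bit codeword.

4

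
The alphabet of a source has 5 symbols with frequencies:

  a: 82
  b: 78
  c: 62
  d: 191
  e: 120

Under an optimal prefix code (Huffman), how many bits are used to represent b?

Build the tree from the bottom:
c(62) + b(78) → 140
a(82) + e(120) → 202
140 + d(191) → 331
202 + 331 → 533
b sits 3 levels below the root, so its codeword is 3 bits.

3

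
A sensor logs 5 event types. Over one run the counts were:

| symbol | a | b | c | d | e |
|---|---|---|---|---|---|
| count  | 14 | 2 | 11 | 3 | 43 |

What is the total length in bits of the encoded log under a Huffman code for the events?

124

Greedily combine the two least-frequent nodes:
combine b(2), d(3) → 5
combine 5, c(11) → 16
combine a(14), 16 → 30
combine 30, e(43) → 73
The encoded length is the sum of every internal node's weight: 5 + 16 + 30 + 73 = 124 bits.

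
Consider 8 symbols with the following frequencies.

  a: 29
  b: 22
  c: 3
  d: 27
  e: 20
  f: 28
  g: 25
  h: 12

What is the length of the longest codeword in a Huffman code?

4

Merge the two lowest-weight nodes at each step:
combine c(3), h(12) → 15
combine 15, e(20) → 35
combine b(22), g(25) → 47
combine d(27), f(28) → 55
combine a(29), 35 → 64
combine 47, 55 → 102
combine 64, 102 → 166
The rarest symbols sit at the bottom; the longest codeword is 4 bits.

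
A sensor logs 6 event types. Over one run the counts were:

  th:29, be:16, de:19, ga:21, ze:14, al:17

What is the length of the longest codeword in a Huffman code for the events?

3

Merge the two lowest-weight nodes at each step:
combine ze(14), be(16) → 30
combine al(17), de(19) → 36
combine ga(21), th(29) → 50
combine 30, 36 → 66
combine 50, 66 → 116
The rarest symbols sit at the bottom; the longest codeword is 3 bits.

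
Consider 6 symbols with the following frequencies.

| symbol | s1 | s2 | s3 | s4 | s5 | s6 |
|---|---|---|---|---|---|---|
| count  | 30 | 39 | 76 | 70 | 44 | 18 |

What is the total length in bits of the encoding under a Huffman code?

Merge the two smallest weights repeatedly:
merge s6(18) and s1(30): 48
merge s2(39) and s5(44): 83
merge 48 and s4(70): 118
merge s3(76) and 83: 159
merge 118 and 159: 277
Each symbol's bit-cost is frequency × depth; summing gives 685 bits (equivalently 48 + 83 + 118 + 159 + 277).

685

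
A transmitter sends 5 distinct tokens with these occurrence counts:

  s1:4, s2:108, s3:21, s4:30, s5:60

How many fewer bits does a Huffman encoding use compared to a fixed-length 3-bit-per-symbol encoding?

251

Fixed-length: 3 bits × 223 symbols = 669 bits.
Huffman merges:
merge s1(4) and s3(21): 25
merge 25 and s4(30): 55
merge 55 and s5(60): 115
merge s2(108) and 115: 223
Huffman total = 25 + 55 + 115 + 223 = 418 bits.
Saving = 669 − 418 = 251 bits.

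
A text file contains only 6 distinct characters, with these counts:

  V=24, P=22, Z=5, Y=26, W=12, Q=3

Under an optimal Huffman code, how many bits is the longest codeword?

Merge the two lowest-weight nodes at each step:
merge Q(3) and Z(5): 8
merge 8 and W(12): 20
merge 20 and P(22): 42
merge V(24) and Y(26): 50
merge 42 and 50: 92
Maximum depth reached is 4.

4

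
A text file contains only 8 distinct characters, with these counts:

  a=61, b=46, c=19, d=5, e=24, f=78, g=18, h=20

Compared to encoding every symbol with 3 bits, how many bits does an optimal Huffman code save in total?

Fixed-length: 3 bits × 271 symbols = 813 bits.
Huffman merges:
d(5) + g(18) → 23
c(19) + h(20) → 39
23 + e(24) → 47
39 + b(46) → 85
47 + a(61) → 108
f(78) + 85 → 163
108 + 163 → 271
Huffman total = 23 + 39 + 47 + 85 + 108 + 163 + 271 = 736 bits.
Saving = 813 − 736 = 77 bits.

77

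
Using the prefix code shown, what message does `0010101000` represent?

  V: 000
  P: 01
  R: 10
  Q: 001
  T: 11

QPPV

Read left to right; each codeword is recognised as soon as it completes (prefix code):
  001→Q | 01→P | 01→P | 000→V
Decoded message: QPPV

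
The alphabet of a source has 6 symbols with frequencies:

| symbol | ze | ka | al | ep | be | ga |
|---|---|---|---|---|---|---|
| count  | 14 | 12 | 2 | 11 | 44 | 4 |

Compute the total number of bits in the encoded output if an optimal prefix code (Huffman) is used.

Merge the two smallest weights repeatedly:
merge al(2) and ga(4): 6
merge 6 and ep(11): 17
merge ka(12) and ze(14): 26
merge 17 and 26: 43
merge 43 and be(44): 87
Total encoded bits = sum of merged weights = 6 + 17 + 26 + 43 + 87 = 179.

179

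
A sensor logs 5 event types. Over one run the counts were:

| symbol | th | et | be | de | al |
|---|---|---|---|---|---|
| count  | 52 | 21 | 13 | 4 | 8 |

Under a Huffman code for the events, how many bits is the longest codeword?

Merge the two lowest-weight nodes at each step:
combine de(4), al(8) → 12
combine 12, be(13) → 25
combine et(21), 25 → 46
combine 46, th(52) → 98
The first pair merged (de, al) ends up deepest, at depth 4.

4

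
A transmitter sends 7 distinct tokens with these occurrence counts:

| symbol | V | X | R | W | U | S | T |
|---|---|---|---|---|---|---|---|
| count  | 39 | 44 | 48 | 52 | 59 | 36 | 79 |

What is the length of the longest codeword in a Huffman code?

3

Merge the two lowest-weight nodes at each step:
combine S(36), V(39) → 75
combine X(44), R(48) → 92
combine W(52), U(59) → 111
combine 75, T(79) → 154
combine 92, 111 → 203
combine 154, 203 → 357
The rarest symbols sit at the bottom; the longest codeword is 3 bits.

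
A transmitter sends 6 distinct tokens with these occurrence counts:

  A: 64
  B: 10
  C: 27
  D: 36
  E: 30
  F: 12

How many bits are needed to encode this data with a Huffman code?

Merge the two smallest weights repeatedly:
combine B(10), F(12) → 22
combine 22, C(27) → 49
combine E(30), D(36) → 66
combine 49, A(64) → 113
combine 66, 113 → 179
Each symbol's bit-cost is frequency × depth; summing gives 429 bits (equivalently 22 + 49 + 66 + 113 + 179).

429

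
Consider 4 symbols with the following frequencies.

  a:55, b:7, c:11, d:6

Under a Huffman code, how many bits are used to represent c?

Repeatedly merge the two smallest:
combine d(6), b(7) → 13
combine c(11), 13 → 24
combine 24, a(55) → 79
The subtree containing c is merged 2 times, so code length = 2.

2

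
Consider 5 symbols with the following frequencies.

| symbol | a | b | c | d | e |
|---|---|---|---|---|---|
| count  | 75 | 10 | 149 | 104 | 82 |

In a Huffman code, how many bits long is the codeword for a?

Build the tree from the bottom:
merge b(10) and a(75): 85
merge e(82) and 85: 167
merge d(104) and c(149): 253
merge 167 and 253: 420
The subtree containing a is merged 3 times, so code length = 3.

3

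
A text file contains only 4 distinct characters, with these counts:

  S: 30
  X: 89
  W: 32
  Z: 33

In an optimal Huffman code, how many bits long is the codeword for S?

Build the tree from the bottom:
merge S(30) and W(32): 62
merge Z(33) and 62: 95
merge X(89) and 95: 184
The subtree containing S is merged 3 times, so code length = 3.

3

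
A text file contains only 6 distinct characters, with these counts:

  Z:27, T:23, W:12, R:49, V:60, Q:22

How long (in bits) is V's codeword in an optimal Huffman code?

Huffman merges, smallest pair first:
merge W(12) and Q(22): 34
merge T(23) and Z(27): 50
merge 34 and R(49): 83
merge 50 and V(60): 110
merge 83 and 110: 193
The subtree containing V is merged 2 times, so code length = 2.

2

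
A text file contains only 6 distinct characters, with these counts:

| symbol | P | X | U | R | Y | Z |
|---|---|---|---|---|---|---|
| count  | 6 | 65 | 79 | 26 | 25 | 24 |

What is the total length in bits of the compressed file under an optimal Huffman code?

531

Build the Huffman tree bottom-up:
P(6) + Z(24) → 30
Y(25) + R(26) → 51
30 + 51 → 81
X(65) + U(79) → 144
81 + 144 → 225
Each symbol's bit-cost is frequency × depth; summing gives 531 bits (equivalently 30 + 51 + 81 + 144 + 225).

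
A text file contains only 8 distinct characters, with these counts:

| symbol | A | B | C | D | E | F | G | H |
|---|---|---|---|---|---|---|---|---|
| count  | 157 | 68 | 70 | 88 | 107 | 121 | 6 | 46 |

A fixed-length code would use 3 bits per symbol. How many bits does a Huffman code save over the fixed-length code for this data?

Fixed-length: 3 bits × 663 symbols = 1989 bits.
Huffman merges:
combine G(6), H(46) → 52
combine 52, B(68) → 120
combine C(70), D(88) → 158
combine E(107), 120 → 227
combine F(121), A(157) → 278
combine 158, 227 → 385
combine 278, 385 → 663
Huffman total = 52 + 120 + 158 + 227 + 278 + 385 + 663 = 1883 bits.
Saving = 1989 − 1883 = 106 bits.

106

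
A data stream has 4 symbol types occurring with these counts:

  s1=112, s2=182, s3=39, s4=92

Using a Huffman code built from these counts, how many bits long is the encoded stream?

799

Greedily combine the two least-frequent nodes:
s3(39) + s4(92) → 131
s1(112) + 131 → 243
s2(182) + 243 → 425
Each symbol's bit-cost is frequency × depth; summing gives 799 bits (equivalently 131 + 243 + 425).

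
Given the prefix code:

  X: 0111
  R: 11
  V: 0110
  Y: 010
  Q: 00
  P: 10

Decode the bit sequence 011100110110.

Read left to right; each codeword is recognised as soon as it completes (prefix code):
  0111→X | 00→Q | 11→R | 0110→V
Decoded message: XQRV

XQRV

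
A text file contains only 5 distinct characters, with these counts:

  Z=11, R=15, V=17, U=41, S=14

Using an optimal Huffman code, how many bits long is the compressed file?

Greedily combine the two least-frequent nodes:
merge Z(11) and S(14): 25
merge R(15) and V(17): 32
merge 25 and 32: 57
merge U(41) and 57: 98
Total encoded bits = sum of merged weights = 25 + 32 + 57 + 98 = 212.

212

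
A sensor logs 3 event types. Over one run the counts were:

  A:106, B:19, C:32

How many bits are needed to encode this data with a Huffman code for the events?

208

Greedily combine the two least-frequent nodes:
merge B(19) and C(32): 51
merge 51 and A(106): 157
Each symbol's bit-cost is frequency × depth; summing gives 208 bits (equivalently 51 + 157).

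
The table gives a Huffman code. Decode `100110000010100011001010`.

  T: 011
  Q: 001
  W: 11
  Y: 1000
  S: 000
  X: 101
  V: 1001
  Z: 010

VYQZQVZ

Read left to right; each codeword is recognised as soon as it completes (prefix code):
  1001→V | 1000→Y | 001→Q | 010→Z | 001→Q | 1001→V | 010→Z
Decoded message: VYQZQVZ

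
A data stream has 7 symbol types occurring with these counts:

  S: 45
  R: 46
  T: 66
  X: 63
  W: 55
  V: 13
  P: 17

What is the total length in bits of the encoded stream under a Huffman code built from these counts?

Build the Huffman tree bottom-up:
combine V(13), P(17) → 30
combine 30, S(45) → 75
combine R(46), W(55) → 101
combine X(63), T(66) → 129
combine 75, 101 → 176
combine 129, 176 → 305
Each symbol's bit-cost is frequency × depth; summing gives 816 bits (equivalently 30 + 75 + 101 + 129 + 176 + 305).

816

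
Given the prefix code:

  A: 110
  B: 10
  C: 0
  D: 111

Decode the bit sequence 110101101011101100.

ABABDCAC

Read left to right; each codeword is recognised as soon as it completes (prefix code):
  110→A | 10→B | 110→A | 10→B | 111→D | 0→C | 110→A | 0→C
Decoded message: ABABDCAC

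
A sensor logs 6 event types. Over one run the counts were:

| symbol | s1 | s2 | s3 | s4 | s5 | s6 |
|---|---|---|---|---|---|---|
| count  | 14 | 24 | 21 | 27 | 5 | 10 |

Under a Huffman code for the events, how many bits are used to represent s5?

Build the tree from the bottom:
merge s5(5) and s6(10): 15
merge s1(14) and 15: 29
merge s3(21) and s2(24): 45
merge s4(27) and 29: 56
merge 45 and 56: 101
s5 sits 4 levels below the root, so its codeword is 4 bits.

4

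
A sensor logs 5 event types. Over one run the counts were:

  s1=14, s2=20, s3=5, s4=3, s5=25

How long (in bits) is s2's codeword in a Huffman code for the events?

2

Repeatedly merge the two smallest:
s4(3) + s3(5) → 8
8 + s1(14) → 22
s2(20) + 22 → 42
s5(25) + 42 → 67
s2 sits 2 levels below the root, so its codeword is 2 bits.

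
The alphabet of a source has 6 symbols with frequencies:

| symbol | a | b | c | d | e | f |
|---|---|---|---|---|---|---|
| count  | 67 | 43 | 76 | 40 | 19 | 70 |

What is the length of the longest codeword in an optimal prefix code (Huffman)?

Merge the two lowest-weight nodes at each step:
merge e(19) and d(40): 59
merge b(43) and 59: 102
merge a(67) and f(70): 137
merge c(76) and 102: 178
merge 137 and 178: 315
Maximum depth reached is 4.

4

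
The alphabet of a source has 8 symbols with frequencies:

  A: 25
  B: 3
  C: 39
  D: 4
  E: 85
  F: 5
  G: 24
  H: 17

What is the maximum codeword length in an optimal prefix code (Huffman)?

Merge the two lowest-weight nodes at each step:
combine B(3), D(4) → 7
combine F(5), 7 → 12
combine 12, H(17) → 29
combine G(24), A(25) → 49
combine 29, C(39) → 68
combine 49, 68 → 117
combine E(85), 117 → 202
Maximum depth reached is 6.

6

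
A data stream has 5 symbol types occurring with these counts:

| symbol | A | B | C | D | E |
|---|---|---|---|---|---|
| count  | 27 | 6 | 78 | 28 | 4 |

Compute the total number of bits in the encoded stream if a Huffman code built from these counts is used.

Greedily combine the two least-frequent nodes:
merge E(4) and B(6): 10
merge 10 and A(27): 37
merge D(28) and 37: 65
merge 65 and C(78): 143
Each symbol's bit-cost is frequency × depth; summing gives 255 bits (equivalently 10 + 37 + 65 + 143).

255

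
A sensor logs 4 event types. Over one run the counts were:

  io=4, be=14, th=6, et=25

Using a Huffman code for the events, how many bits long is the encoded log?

Merge the two smallest weights repeatedly:
combine io(4), th(6) → 10
combine 10, be(14) → 24
combine 24, et(25) → 49
Each symbol's bit-cost is frequency × depth; summing gives 83 bits (equivalently 10 + 24 + 49).

83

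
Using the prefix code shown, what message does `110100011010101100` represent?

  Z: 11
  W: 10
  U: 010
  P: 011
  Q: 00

Read left to right; each codeword is recognised as soon as it completes (prefix code):
  11→Z | 010→U | 00→Q | 11→Z | 010→U | 10→W | 11→Z | 00→Q
Decoded message: ZUQZUWZQ

ZUQZUWZQ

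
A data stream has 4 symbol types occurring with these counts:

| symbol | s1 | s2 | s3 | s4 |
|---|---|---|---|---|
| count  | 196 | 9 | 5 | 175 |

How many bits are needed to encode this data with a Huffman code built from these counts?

Greedily combine the two least-frequent nodes:
combine s3(5), s2(9) → 14
combine 14, s4(175) → 189
combine 189, s1(196) → 385
Each symbol's bit-cost is frequency × depth; summing gives 588 bits (equivalently 14 + 189 + 385).

588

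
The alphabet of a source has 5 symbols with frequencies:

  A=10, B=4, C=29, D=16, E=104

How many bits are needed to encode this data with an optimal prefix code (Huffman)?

Merge the two smallest weights repeatedly:
merge B(4) and A(10): 14
merge 14 and D(16): 30
merge C(29) and 30: 59
merge 59 and E(104): 163
Each symbol's bit-cost is frequency × depth; summing gives 266 bits (equivalently 14 + 30 + 59 + 163).

266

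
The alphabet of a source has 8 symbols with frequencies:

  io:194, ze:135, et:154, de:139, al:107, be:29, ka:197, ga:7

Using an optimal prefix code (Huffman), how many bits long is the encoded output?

2674

Build the Huffman tree bottom-up:
ga(7) + be(29) → 36
36 + al(107) → 143
ze(135) + de(139) → 274
143 + et(154) → 297
io(194) + ka(197) → 391
274 + 297 → 571
391 + 571 → 962
Each symbol's bit-cost is frequency × depth; summing gives 2674 bits (equivalently 36 + 143 + 274 + 297 + 391 + 571 + 962).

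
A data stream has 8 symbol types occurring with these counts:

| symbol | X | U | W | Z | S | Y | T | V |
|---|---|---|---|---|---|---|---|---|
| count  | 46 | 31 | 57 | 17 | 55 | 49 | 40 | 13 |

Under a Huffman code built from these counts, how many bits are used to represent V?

4

Repeatedly merge the two smallest:
merge V(13) and Z(17): 30
merge 30 and U(31): 61
merge T(40) and X(46): 86
merge Y(49) and S(55): 104
merge W(57) and 61: 118
merge 86 and 104: 190
merge 118 and 190: 308
V's leaf is at depth 4, giving a 4-bit codeword.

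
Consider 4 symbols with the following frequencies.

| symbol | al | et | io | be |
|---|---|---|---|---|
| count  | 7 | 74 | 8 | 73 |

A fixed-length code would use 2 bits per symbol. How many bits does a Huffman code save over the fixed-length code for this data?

Fixed-length: 2 bits × 162 symbols = 324 bits.
Huffman merges:
combine al(7), io(8) → 15
combine 15, be(73) → 88
combine et(74), 88 → 162
Huffman total = 15 + 88 + 162 = 265 bits.
Saving = 324 − 265 = 59 bits.

59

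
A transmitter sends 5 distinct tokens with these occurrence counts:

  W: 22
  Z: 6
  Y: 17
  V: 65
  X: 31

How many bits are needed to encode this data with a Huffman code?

285

Greedily combine the two least-frequent nodes:
Z(6) + Y(17) → 23
W(22) + 23 → 45
X(31) + 45 → 76
V(65) + 76 → 141
Each symbol's bit-cost is frequency × depth; summing gives 285 bits (equivalently 23 + 45 + 76 + 141).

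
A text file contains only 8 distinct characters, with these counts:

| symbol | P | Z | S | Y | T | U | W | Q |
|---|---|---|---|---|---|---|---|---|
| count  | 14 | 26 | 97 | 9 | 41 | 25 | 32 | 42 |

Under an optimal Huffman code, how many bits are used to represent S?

Repeatedly merge the two smallest:
merge Y(9) and P(14): 23
merge 23 and U(25): 48
merge Z(26) and W(32): 58
merge T(41) and Q(42): 83
merge 48 and 58: 106
merge 83 and S(97): 180
merge 106 and 180: 286
S's leaf is at depth 2, giving a 2-bit codeword.

2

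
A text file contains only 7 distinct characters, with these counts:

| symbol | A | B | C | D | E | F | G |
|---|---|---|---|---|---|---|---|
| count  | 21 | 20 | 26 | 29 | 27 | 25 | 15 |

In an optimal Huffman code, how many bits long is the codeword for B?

Build the tree from the bottom:
combine G(15), B(20) → 35
combine A(21), F(25) → 46
combine C(26), E(27) → 53
combine D(29), 35 → 64
combine 46, 53 → 99
combine 64, 99 → 163
B's leaf is at depth 3, giving a 3-bit codeword.

3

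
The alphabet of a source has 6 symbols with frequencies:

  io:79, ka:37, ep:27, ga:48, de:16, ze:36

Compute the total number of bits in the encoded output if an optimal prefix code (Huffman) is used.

602

Build the Huffman tree bottom-up:
merge de(16) and ep(27): 43
merge ze(36) and ka(37): 73
merge 43 and ga(48): 91
merge 73 and io(79): 152
merge 91 and 152: 243
Each symbol's bit-cost is frequency × depth; summing gives 602 bits (equivalently 43 + 73 + 91 + 152 + 243).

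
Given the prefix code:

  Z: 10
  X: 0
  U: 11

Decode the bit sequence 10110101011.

ZUXZZU

Read left to right; each codeword is recognised as soon as it completes (prefix code):
  10→Z | 11→U | 0→X | 10→Z | 10→Z | 11→U
Decoded message: ZUXZZU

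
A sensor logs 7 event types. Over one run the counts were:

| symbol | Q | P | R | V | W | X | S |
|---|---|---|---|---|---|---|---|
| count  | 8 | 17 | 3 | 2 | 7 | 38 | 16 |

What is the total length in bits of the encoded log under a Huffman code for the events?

214

Greedily combine the two least-frequent nodes:
V(2) + R(3) → 5
5 + W(7) → 12
Q(8) + 12 → 20
S(16) + P(17) → 33
20 + 33 → 53
X(38) + 53 → 91
The encoded length is the sum of every internal node's weight: 5 + 12 + 20 + 33 + 53 + 91 = 214 bits.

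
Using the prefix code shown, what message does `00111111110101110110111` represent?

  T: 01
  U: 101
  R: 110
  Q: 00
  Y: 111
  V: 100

Read left to right; each codeword is recognised as soon as it completes (prefix code):
  00→Q | 111→Y | 111→Y | 110→R | 101→U | 110→R | 110→R | 111→Y
Decoded message: QYYRURRY

QYYRURRY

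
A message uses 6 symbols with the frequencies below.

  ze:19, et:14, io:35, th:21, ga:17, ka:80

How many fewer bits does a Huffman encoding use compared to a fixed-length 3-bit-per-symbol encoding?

129

Fixed-length: 3 bits × 186 symbols = 558 bits.
Huffman merges:
merge et(14) and ga(17): 31
merge ze(19) and th(21): 40
merge 31 and io(35): 66
merge 40 and 66: 106
merge ka(80) and 106: 186
Huffman total = 31 + 40 + 66 + 106 + 186 = 429 bits.
Saving = 558 − 429 = 129 bits.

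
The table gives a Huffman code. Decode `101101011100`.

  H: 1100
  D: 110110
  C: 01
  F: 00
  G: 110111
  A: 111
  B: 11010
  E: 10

EBAF

Read left to right; each codeword is recognised as soon as it completes (prefix code):
  10→E | 11010→B | 111→A | 00→F
Decoded message: EBAF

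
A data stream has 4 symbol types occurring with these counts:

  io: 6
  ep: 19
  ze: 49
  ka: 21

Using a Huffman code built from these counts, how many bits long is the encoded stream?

Merge the two smallest weights repeatedly:
combine io(6), ep(19) → 25
combine ka(21), 25 → 46
combine 46, ze(49) → 95
Each symbol's bit-cost is frequency × depth; summing gives 166 bits (equivalently 25 + 46 + 95).

166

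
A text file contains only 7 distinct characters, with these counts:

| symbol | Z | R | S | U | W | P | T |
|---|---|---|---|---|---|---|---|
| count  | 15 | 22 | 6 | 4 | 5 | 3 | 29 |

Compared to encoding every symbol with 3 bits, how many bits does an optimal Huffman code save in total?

48

Fixed-length: 3 bits × 84 symbols = 252 bits.
Huffman merges:
P(3) + U(4) → 7
W(5) + S(6) → 11
7 + 11 → 18
Z(15) + 18 → 33
R(22) + T(29) → 51
33 + 51 → 84
Huffman total = 7 + 11 + 18 + 33 + 51 + 84 = 204 bits.
Saving = 252 − 204 = 48 bits.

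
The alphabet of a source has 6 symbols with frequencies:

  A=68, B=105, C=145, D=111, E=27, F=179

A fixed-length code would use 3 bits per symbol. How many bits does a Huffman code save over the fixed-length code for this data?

Fixed-length: 3 bits × 635 symbols = 1905 bits.
Huffman merges:
merge E(27) and A(68): 95
merge 95 and B(105): 200
merge D(111) and C(145): 256
merge F(179) and 200: 379
merge 256 and 379: 635
Huffman total = 95 + 200 + 256 + 379 + 635 = 1565 bits.
Saving = 1905 − 1565 = 340 bits.

340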